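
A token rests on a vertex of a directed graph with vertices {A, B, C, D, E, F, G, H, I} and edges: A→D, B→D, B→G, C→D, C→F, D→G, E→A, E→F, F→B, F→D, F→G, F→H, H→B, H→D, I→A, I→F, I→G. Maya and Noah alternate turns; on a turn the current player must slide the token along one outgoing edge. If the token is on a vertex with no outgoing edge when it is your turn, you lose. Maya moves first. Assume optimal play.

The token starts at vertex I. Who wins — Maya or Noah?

Label each position W (a win for the player to move) or L (a loss). A position with no legal move is L; any other position is W exactly when some move reaches an L, and L when every move reaches a W.
Every edge goes from a vertex to one that appears earlier in the order G, D, B, H, A, F, C, I, E, so processing vertices in that order labels each vertex after all of its successors.
G: no outgoing edge → L
D: W (go to G, an L position)
B: W (go to G, an L position)
H: L (options B(W), D(W) are all W)
A: L (sole option D(W) is W)
F: W (go to H, an L position)
C: L (options F(W), D(W) are all W)
I: W (go to A, an L position)
E: W (go to A, an L position)
From I Maya can move to A, reaching an L position.

Maya wins.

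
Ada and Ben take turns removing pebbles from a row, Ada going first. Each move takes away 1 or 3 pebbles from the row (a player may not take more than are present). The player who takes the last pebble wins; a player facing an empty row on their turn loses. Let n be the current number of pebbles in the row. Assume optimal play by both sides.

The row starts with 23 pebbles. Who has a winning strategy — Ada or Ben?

Ada wins.

Build the W/L table. Terminal = L. A non-terminal position is W if it has a move to some L; otherwise it is L.
n=0: no move → L
n=1: can move to 0, which is L ⇒ W
n=2: the only move is to 1(W), a W ⇒ L
n=3: can move to 2, which is L ⇒ W
n=4: moves to 3(W), 1(W); every one is W ⇒ L
n=5: can move to 4, which is L ⇒ W
n=6: moves to 5(W), 3(W); every one is W ⇒ L
n=7: can move to 6, which is L ⇒ W
n=8: moves to 7(W), 5(W); every one is W ⇒ L
n=9: can move to 8, which is L ⇒ W
n=10: moves to 9(W), 7(W); every one is W ⇒ L
n=11: can move to 10, which is L ⇒ W
n=12: moves to 11(W), 9(W); every one is W ⇒ L
n=13: can move to 12, which is L ⇒ W
n=14: moves to 13(W), 11(W); every one is W ⇒ L
n=15: can move to 14, which is L ⇒ W
n=16: moves to 15(W), 13(W); every one is W ⇒ L
n=17: can move to 16, which is L ⇒ W
n=18: moves to 17(W), 15(W); every one is W ⇒ L
n=19: can move to 18, which is L ⇒ W
n=20: moves to 19(W), 17(W); every one is W ⇒ L
n=21: can move to 20, which is L ⇒ W
n=22: moves to 21(W), 19(W); every one is W ⇒ L
n=23: can move to 22, which is L ⇒ W
From 23 Ada can remove 1, leaving 22, reaching an L position.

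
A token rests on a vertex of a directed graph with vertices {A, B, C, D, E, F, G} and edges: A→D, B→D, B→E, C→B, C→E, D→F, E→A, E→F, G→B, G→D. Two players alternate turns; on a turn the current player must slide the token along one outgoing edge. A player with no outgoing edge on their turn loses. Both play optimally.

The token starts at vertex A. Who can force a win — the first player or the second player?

The second player wins.

Compute win/loss labels from the base case upward. A position with no move is L. Any other position is W if it can reach an L in one move, else L.
Every edge goes from a vertex to one that appears earlier in the order F, D, A, E, B, C, G, so processing vertices in that order labels each vertex after all of its successors.
F: no outgoing edge → L
D: reaches L-position F → W
A: only reaches D(W), which is W → L
E: reaches L-position A → W
B: only reaches E(W), D(W), all W → L
C: reaches L-position B → W
G: reaches L-position B → W
Every move from A reaches a W position, so the mover loses.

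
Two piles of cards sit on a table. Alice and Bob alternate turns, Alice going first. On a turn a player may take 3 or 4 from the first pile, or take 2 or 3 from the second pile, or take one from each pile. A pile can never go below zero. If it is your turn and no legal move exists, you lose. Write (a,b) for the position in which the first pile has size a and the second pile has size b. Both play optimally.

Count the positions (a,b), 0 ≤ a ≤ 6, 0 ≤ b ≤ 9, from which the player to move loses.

25

Build the W/L table. Terminal = L. A non-terminal position is W if it has a move to some L; otherwise it is L.
Every move lowers a or b (never raises either), so fill the grid row by row in increasing a, and left to right within a row: each cell's successors are then already labelled.
      b=0  b=1  b=2  b=3  b=4  b=5  b=6  b=7  b=8  b=9
a=0:    L    L    W    W    W    L    L    W    W    W
a=1:    L    W    W    W    L    L    W    W    W    L
a=2:    L    W    W    W    L    W    W    W    L    L
a=3:    W    W    L    L    W    W    W    L    L    W
a=4:    W    W    L    W    W    W    W    L    W    W
a=5:    W    L    L    W    W    W    L    L    W    W
a=6:    W    L    W    W    W    L    L    W    W    W
Cells with no legal move (terminal, hence L): (0,0), (0,1), (1,0), (2,0).
The remaining L cells, each justified by listing all of its moves:
(0,5): only reaches (0,3)(W), (0,2)(W), all W → L
(0,6): only reaches (0,4)(W), (0,3)(W), all W → L
(1,4): only reaches (1,2)(W), (1,1)(W), (0,3)(W), all W → L
(1,5): only reaches (1,3)(W), (1,2)(W), (0,4)(W), all W → L
(1,9): only reaches (1,7)(W), (1,6)(W), (0,8)(W), all W → L
(2,4): only reaches (2,2)(W), (2,1)(W), (1,3)(W), all W → L
(2,8): only reaches (2,6)(W), (2,5)(W), (1,7)(W), all W → L
(2,9): only reaches (2,7)(W), (2,6)(W), (1,8)(W), all W → L
(3,2): only reaches (0,2)(W), (3,0)(W), (2,1)(W), all W → L
(3,3): only reaches (0,3)(W), (3,1)(W), (3,0)(W), (2,2)(W), all W → L
(3,7): only reaches (0,7)(W), (3,5)(W), (3,4)(W), (2,6)(W), all W → L
(3,8): only reaches (0,8)(W), (3,6)(W), (3,5)(W), (2,7)(W), all W → L
(4,2): only reaches (1,2)(W), (0,2)(W), (4,0)(W), (3,1)(W), all W → L
(4,7): only reaches (1,7)(W), (0,7)(W), (4,5)(W), (4,4)(W), (3,6)(W), all W → L
(5,1): only reaches (2,1)(W), (1,1)(W), (4,0)(W), all W → L
(5,2): only reaches (2,2)(W), (1,2)(W), (5,0)(W), (4,1)(W), all W → L
(5,6): only reaches (2,6)(W), (1,6)(W), (5,4)(W), (5,3)(W), (4,5)(W), all W → L
(5,7): only reaches (2,7)(W), (1,7)(W), (5,5)(W), (5,4)(W), (4,6)(W), all W → L
(6,1): only reaches (3,1)(W), (2,1)(W), (5,0)(W), all W → L
(6,5): only reaches (3,5)(W), (2,5)(W), (6,3)(W), (6,2)(W), (5,4)(W), all W → L
(6,6): only reaches (3,6)(W), (2,6)(W), (6,4)(W), (6,3)(W), (5,5)(W), all W → L
Every other cell has at least one move into one of the L cells above, so it is W.
L cells per row: a=0: 4, a=1: 4, a=2: 4, a=3: 4, a=4: 2, a=5: 4, a=6: 3; total 25.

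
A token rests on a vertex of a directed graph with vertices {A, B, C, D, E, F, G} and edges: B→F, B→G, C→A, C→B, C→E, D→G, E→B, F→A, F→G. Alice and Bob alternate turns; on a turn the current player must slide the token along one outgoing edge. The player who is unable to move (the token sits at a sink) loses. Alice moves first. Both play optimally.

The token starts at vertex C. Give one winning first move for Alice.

Move to E.

Classify positions by backward induction: terminal positions (no move available) are L. From any other position, the mover wins iff some move reaches an L.
Every edge goes from a vertex to one that appears earlier in the order G, A, F, D, B, E, C, so processing vertices in that order labels each vertex after all of its successors.
G: no outgoing edge → L
A: no outgoing edge → L
F: reaches L-position A → W
D: reaches L-position G → W
B: reaches L-position G → W
E: only reaches B(W), which is W → L
C: reaches L-position E → W
From C, the L positions reachable in one move are: E, A. Any move reaching one of these is winning.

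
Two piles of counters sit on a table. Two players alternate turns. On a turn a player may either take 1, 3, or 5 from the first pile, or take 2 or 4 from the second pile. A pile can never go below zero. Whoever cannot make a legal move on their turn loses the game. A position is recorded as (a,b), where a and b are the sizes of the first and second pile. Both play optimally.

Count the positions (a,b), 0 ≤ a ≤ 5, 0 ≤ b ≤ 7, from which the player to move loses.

Positions with no move are L. A position that does have a move is losing for the player to move precisely when every available move leads to a winning position for the opponent. Fill in the labels:
Every move lowers a or b (never raises either), so fill the grid row by row in increasing a, and left to right within a row: each cell's successors are then already labelled.
      b=0  b=1  b=2  b=3  b=4  b=5  b=6  b=7
a=0:    L    L    W    W    W    W    L    L
a=1:    W    W    L    L    W    W    W    W
a=2:    L    L    W    W    W    W    L    L
a=3:    W    W    L    L    W    W    W    W
a=4:    L    L    W    W    W    W    L    L
a=5:    W    W    L    L    W    W    W    W
Cells with no legal move (terminal, hence L): (0,0), (0,1).
The remaining L cells, each justified by listing all of its moves:
(0,6): moves to (0,4)(W), (0,2)(W); every one is W ⇒ L
(0,7): moves to (0,5)(W), (0,3)(W); every one is W ⇒ L
(1,2): moves to (0,2)(W), (1,0)(W); every one is W ⇒ L
(1,3): moves to (0,3)(W), (1,1)(W); every one is W ⇒ L
(2,0): the only move is to (1,0)(W), a W ⇒ L
(2,1): the only move is to (1,1)(W), a W ⇒ L
(2,6): moves to (1,6)(W), (2,4)(W), (2,2)(W); every one is W ⇒ L
(2,7): moves to (1,7)(W), (2,5)(W), (2,3)(W); every one is W ⇒ L
(3,2): moves to (2,2)(W), (0,2)(W), (3,0)(W); every one is W ⇒ L
(3,3): moves to (2,3)(W), (0,3)(W), (3,1)(W); every one is W ⇒ L
(4,0): moves to (3,0)(W), (1,0)(W); every one is W ⇒ L
(4,1): moves to (3,1)(W), (1,1)(W); every one is W ⇒ L
(4,6): moves to (3,6)(W), (1,6)(W), (4,4)(W), (4,2)(W); every one is W ⇒ L
(4,7): moves to (3,7)(W), (1,7)(W), (4,5)(W), (4,3)(W); every one is W ⇒ L
(5,2): moves to (4,2)(W), (2,2)(W), (0,2)(W), (5,0)(W); every one is W ⇒ L
(5,3): moves to (4,3)(W), (2,3)(W), (0,3)(W), (5,1)(W); every one is W ⇒ L
Every other cell has at least one move into one of the L cells above, so it is W.
L cells per row: a=0: 4, a=1: 2, a=2: 4, a=3: 2, a=4: 4, a=5: 2; total 18.

18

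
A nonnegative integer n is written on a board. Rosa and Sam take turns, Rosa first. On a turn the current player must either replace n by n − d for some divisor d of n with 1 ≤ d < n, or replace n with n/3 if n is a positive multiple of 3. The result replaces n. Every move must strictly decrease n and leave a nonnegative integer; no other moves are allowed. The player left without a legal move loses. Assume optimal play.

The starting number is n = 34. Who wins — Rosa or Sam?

Rosa wins.

Label each position W (a win for the player to move) or L (a loss). A position with no legal move is L; any other position is W exactly when some move reaches an L, and L when every move reaches a W.
n=0: no move → L
n=1: no move → L
n=2: W (go to 1, an L position)
n=3: W (go to 1, an L position)
n=4: L (options 2(W), 3(W) are all W)
n=5: W (go to 4, an L position)
n=6: W (go to 4, an L position)
n=7: L (sole option 6(W) is W)
n=8: W (go to 4, an L position)
n=9: L (options 3(W), 6(W), 8(W) are all W)
n=10: W (go to 9, an L position)
n=11: L (sole option 10(W) is W)
n=12: W (go to 4, an L position)
n=13: L (sole option 12(W) is W)
n=14: W (go to 7, an L position)
n=15: L (options 5(W), 10(W), 12(W), 14(W) are all W)
n=16: W (go to 15, an L position)
n=17: L (sole option 16(W) is W)
n=18: W (go to 9, an L position)
n=19: L (sole option 18(W) is W)
n=20: W (go to 15, an L position)
n=21: W (go to 7, an L position)
n=22: W (go to 11, an L position)
n=23: L (sole option 22(W) is W)
n=24: W (go to 23, an L position)
n=25: L (options 20(W), 24(W) are all W)
n=26: W (go to 13, an L position)
n=27: W (go to 9, an L position)
n=28: L (options 14(W), 21(W), 24(W), 26(W), 27(W) are all W)
n=29: W (go to 28, an L position)
n=30: W (go to 15, an L position)
n=31: L (sole option 30(W) is W)
n=32: W (go to 28, an L position)
n=33: W (go to 11, an L position)
n=34: W (go to 17, an L position)
The starting position 34 is W: Rosa should move to 17, handing over an L position.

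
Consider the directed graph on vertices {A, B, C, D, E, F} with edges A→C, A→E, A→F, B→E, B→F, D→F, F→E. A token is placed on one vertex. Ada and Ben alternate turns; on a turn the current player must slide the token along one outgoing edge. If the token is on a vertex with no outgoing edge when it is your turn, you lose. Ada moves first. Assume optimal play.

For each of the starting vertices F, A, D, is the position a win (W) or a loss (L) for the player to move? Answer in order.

Classify positions by backward induction: terminal positions (no move available) are L. From any other position, the mover wins iff some move reaches an L.
Every edge goes from a vertex to one that appears earlier in the order C, E, F, B, A, D, so processing vertices in that order labels each vertex after all of its successors.
C: no outgoing edge → L
E: no outgoing edge → L
F: W (go to E, an L position)
B: W (go to E, an L position)
A: W (go to E, an L position)
D: L (sole option F(W) is W)

F: W, A: W, D: L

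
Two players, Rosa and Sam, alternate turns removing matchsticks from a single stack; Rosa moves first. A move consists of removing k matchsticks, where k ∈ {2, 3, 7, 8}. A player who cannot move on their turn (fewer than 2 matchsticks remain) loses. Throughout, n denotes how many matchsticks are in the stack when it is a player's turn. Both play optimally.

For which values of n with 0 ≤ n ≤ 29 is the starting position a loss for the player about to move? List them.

0, 1, 5, 6, 10, 11, 15, 16, 20, 21, 25, 26

Label each position W (a win for the player to move) or L (a loss). A position with no legal move is L; any other position is W exactly when some move reaches an L, and L when every move reaches a W.
n=0: no move → L
n=1: no move → L
n=2: reaches L-position 0 → W
n=3: reaches L-position 1 → W
n=4: reaches L-position 1 → W
n=5: only reaches 3(W), 2(W), all W → L
n=6: only reaches 4(W), 3(W), all W → L
n=7: reaches L-position 5 → W
n=8: reaches L-position 6 → W
n=9: reaches L-position 6 → W
n=10: only reaches 8(W), 7(W), 3(W), 2(W), all W → L
n=11: only reaches 9(W), 8(W), 4(W), 3(W), all W → L
n=12: reaches L-position 10 → W
n=13: reaches L-position 11 → W
n=14: reaches L-position 11 → W
n=15: only reaches 13(W), 12(W), 8(W), 7(W), all W → L
n=16: only reaches 14(W), 13(W), 9(W), 8(W), all W → L
n=17: reaches L-position 15 → W
n=18: reaches L-position 16 → W
n=19: reaches L-position 16 → W
n=20: only reaches 18(W), 17(W), 13(W), 12(W), all W → L
n=21: only reaches 19(W), 18(W), 14(W), 13(W), all W → L
n=22: reaches L-position 20 → W
n=23: reaches L-position 21 → W
n=24: reaches L-position 21 → W
n=25: only reaches 23(W), 22(W), 18(W), 17(W), all W → L
n=26: only reaches 24(W), 23(W), 19(W), 18(W), all W → L
n=27: reaches L-position 25 → W
n=28: reaches L-position 26 → W
n=29: reaches L-position 26 → W
Reading off the rows marked L gives the requested list; there are 12 such values of n.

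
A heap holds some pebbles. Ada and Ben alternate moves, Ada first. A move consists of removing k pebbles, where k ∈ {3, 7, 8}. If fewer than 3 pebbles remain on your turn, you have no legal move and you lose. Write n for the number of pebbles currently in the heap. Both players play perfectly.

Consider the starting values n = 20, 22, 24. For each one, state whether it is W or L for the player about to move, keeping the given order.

Build the W/L table. Terminal = L. A non-terminal position is W if it has a move to some L; otherwise it is L.
n=0: no move → L
n=1: no move → L
n=2: no move → L
n=3: W (go to 0, an L position)
n=4: W (go to 1, an L position)
n=5: W (go to 2, an L position)
n=6: L (sole option 3(W) is W)
n=7: W (go to 0, an L position)
n=8: W (go to 1, an L position)
n=9: W (go to 6, an L position)
n=10: W (go to 2, an L position)
n=11: L (options 8(W), 4(W), 3(W) are all W)
n=12: L (options 9(W), 5(W), 4(W) are all W)
n=13: W (go to 6, an L position)
n=14: W (go to 11, an L position)
n=15: W (go to 12, an L position)
n=16: L (options 13(W), 9(W), 8(W) are all W)
n=17: L (options 14(W), 10(W), 9(W) are all W)
n=18: W (go to 11, an L position)
n=19: W (go to 16, an L position)
n=20: W (go to 17, an L position)
n=21: L (options 18(W), 14(W), 13(W) are all W)
n=22: L (options 19(W), 15(W), 14(W) are all W)
n=23: W (go to 16, an L position)
n=24: W (go to 21, an L position)

20: W, 22: L, 24: W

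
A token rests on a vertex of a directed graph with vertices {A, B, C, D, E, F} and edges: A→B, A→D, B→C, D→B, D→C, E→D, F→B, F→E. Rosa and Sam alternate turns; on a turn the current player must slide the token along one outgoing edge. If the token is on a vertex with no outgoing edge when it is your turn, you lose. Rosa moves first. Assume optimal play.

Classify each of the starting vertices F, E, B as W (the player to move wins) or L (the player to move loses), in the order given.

Compute win/loss labels from the base case upward. A position with no move is L. Any other position is W if it can reach an L in one move, else L.
Every edge goes from a vertex to one that appears earlier in the order C, B, D, E, F, A, so processing vertices in that order labels each vertex after all of its successors.
C: no outgoing edge → L
B: →C(L), so W
D: →C(L), so W
E: →D(W) only, which is W, so L
F: →E(L), so W
A: →D(W), B(W) — all W, so L

F: W, E: L, B: W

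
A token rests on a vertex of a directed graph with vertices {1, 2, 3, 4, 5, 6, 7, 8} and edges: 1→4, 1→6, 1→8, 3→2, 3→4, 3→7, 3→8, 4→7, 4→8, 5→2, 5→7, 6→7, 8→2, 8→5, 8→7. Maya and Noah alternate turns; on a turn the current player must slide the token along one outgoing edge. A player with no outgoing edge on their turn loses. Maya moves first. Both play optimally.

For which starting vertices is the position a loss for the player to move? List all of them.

1, 2, 7

Compute win/loss labels from the base case upward. A position with no move is L. Any other position is W if it can reach an L in one move, else L.
Every edge goes from a vertex to one that appears earlier in the order 2, 7, 5, 8, 6, 4, 1, 3, so processing vertices in that order labels each vertex after all of its successors.
2: no outgoing edge → L
7: no outgoing edge → L
5: →7(L), so W
8: →7(L), so W
6: →7(L), so W
4: →7(L), so W
1: →4(W), 6(W), 8(W) — all W, so L
3: →7(L), so W
Reading off the rows marked L gives the requested list; there are 3 such vertices.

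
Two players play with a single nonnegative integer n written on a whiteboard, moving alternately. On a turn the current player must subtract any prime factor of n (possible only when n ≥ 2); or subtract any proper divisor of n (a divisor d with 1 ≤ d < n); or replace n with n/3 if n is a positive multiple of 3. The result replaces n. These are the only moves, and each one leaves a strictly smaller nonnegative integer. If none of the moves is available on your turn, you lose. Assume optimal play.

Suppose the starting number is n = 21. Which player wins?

Build the W/L table. Terminal = L. A non-terminal position is W if it has a move to some L; otherwise it is L.
n=0: no move → L
n=1: no move → L
n=2: can move to 0, which is L ⇒ W
n=3: can move to 0, which is L ⇒ W
n=4: moves to 2(W), 3(W); every one is W ⇒ L
n=5: can move to 0, which is L ⇒ W
n=6: can move to 4, which is L ⇒ W
n=7: can move to 0, which is L ⇒ W
n=8: can move to 4, which is L ⇒ W
n=9: moves to 3(W), 6(W), 8(W); every one is W ⇒ L
n=10: can move to 9, which is L ⇒ W
n=11: can move to 0, which is L ⇒ W
n=12: can move to 4, which is L ⇒ W
n=13: can move to 0, which is L ⇒ W
n=14: moves to 7(W), 12(W), 13(W); every one is W ⇒ L
n=15: can move to 14, which is L ⇒ W
n=16: can move to 14, which is L ⇒ W
n=17: can move to 0, which is L ⇒ W
n=18: can move to 9, which is L ⇒ W
n=19: can move to 0, which is L ⇒ W
n=20: moves to 10(W), 15(W), 16(W), 18(W), 19(W); every one is W ⇒ L
n=21: can move to 14, which is L ⇒ W
The starting position 21 is W: the player to move should move to 14, handing over an L position.

The first player wins.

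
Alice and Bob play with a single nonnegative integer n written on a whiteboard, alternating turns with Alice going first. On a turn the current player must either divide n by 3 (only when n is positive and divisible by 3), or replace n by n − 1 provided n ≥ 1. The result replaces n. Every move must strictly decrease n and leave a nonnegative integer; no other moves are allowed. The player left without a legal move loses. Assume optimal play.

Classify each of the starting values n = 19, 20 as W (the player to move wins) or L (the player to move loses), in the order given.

19: L, 20: W

Label each position W (a win for the player to move) or L (a loss). A position with no legal move is L; any other position is W exactly when some move reaches an L, and L when every move reaches a W.
n=0: no move → L
n=1: can move to 0, which is L ⇒ W
n=2: the only move is to 1(W), a W ⇒ L
n=3: can move to 2, which is L ⇒ W
n=4: the only move is to 3(W), a W ⇒ L
n=5: can move to 4, which is L ⇒ W
n=6: can move to 2, which is L ⇒ W
n=7: the only move is to 6(W), a W ⇒ L
n=8: can move to 7, which is L ⇒ W
n=9: moves to 3(W), 8(W); every one is W ⇒ L
n=10: can move to 9, which is L ⇒ W
n=11: the only move is to 10(W), a W ⇒ L
n=12: can move to 4, which is L ⇒ W
n=13: the only move is to 12(W), a W ⇒ L
n=14: can move to 13, which is L ⇒ W
n=15: moves to 5(W), 14(W); every one is W ⇒ L
n=16: can move to 15, which is L ⇒ W
n=17: the only move is to 16(W), a W ⇒ L
n=18: can move to 17, which is L ⇒ W
n=19: the only move is to 18(W), a W ⇒ L
n=20: can move to 19, which is L ⇒ W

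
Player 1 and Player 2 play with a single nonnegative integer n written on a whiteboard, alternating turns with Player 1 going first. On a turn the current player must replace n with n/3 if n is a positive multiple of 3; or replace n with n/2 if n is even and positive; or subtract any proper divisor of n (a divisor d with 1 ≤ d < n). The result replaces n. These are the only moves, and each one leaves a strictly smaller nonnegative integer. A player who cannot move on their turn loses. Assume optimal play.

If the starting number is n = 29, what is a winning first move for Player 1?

Move to 28.

Build the W/L table. Terminal = L. A non-terminal position is W if it has a move to some L; otherwise it is L.
n=0: no move → L
n=1: no move → L
n=2: W (go to 1, an L position)
n=3: W (go to 1, an L position)
n=4: L (options 2(W), 3(W) are all W)
n=5: W (go to 4, an L position)
n=6: W (go to 4, an L position)
n=7: L (sole option 6(W) is W)
n=8: W (go to 4, an L position)
n=9: L (options 3(W), 6(W), 8(W) are all W)
n=10: W (go to 9, an L position)
n=11: L (sole option 10(W) is W)
n=12: W (go to 4, an L position)
n=13: L (sole option 12(W) is W)
n=14: W (go to 7, an L position)
n=15: L (options 5(W), 10(W), 12(W), 14(W) are all W)
n=16: W (go to 15, an L position)
n=17: L (sole option 16(W) is W)
n=18: W (go to 9, an L position)
n=19: L (sole option 18(W) is W)
n=20: W (go to 15, an L position)
n=21: W (go to 7, an L position)
n=22: W (go to 11, an L position)
n=23: L (sole option 22(W) is W)
n=24: W (go to 23, an L position)
n=25: L (options 20(W), 24(W) are all W)
n=26: W (go to 13, an L position)
n=27: W (go to 9, an L position)
n=28: L (options 14(W), 21(W), 24(W), 26(W), 27(W) are all W)
n=29: W (go to 28, an L position)
From 29, the L positions reachable in one move are: 28.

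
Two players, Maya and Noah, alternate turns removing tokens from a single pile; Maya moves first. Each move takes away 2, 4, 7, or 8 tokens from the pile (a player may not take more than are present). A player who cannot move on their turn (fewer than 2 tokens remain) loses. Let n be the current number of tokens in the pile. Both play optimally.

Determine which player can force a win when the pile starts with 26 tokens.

Build the W/L table. Terminal = L. A non-terminal position is W if it has a move to some L; otherwise it is L.
n=0: no move → L
n=1: no move → L
n=2: W (go to 0, an L position)
n=3: W (go to 1, an L position)
n=4: W (go to 0, an L position)
n=5: W (go to 1, an L position)
n=6: L (options 4(W), 2(W) are all W)
n=7: W (go to 0, an L position)
n=8: W (go to 6, an L position)
n=9: W (go to 1, an L position)
n=10: W (go to 6, an L position)
n=11: L (options 9(W), 7(W), 4(W), 3(W) are all W)
n=12: L (options 10(W), 8(W), 5(W), 4(W) are all W)
n=13: W (go to 11, an L position)
n=14: W (go to 12, an L position)
n=15: W (go to 11, an L position)
n=16: W (go to 12, an L position)
n=17: L (options 15(W), 13(W), 10(W), 9(W) are all W)
n=18: W (go to 11, an L position)
n=19: W (go to 17, an L position)
n=20: W (go to 12, an L position)
n=21: W (go to 17, an L position)
n=22: L (options 20(W), 18(W), 15(W), 14(W) are all W)
n=23: L (options 21(W), 19(W), 16(W), 15(W) are all W)
n=24: W (go to 22, an L position)
n=25: W (go to 23, an L position)
n=26: W (go to 22, an L position)
From 26 Maya can remove 4, leaving 22, reaching an L position.

Maya wins.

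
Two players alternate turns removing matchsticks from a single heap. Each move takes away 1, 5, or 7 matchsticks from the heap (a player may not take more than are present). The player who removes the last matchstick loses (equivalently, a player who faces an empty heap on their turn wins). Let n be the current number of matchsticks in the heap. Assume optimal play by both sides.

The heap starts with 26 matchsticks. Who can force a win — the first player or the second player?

The first player wins.

Build the W/L table. Terminal = W. A non-terminal position is W if it has a move to some L; otherwise it is L.
n=0: no move; the opponent has just taken the last matchstick and therefore loses → W
n=1: →0(W) only, which is W, so L
n=2: →1(L), so W
n=3: →2(W) only, which is W, so L
n=4: →3(L), so W
n=5: →4(W), 0(W) — all W, so L
n=6: →5(L), so W
n=7: →6(W), 2(W), 0(W) — all W, so L
n=8: →7(L), so W
n=9: →8(W), 4(W), 2(W) — all W, so L
n=10: →9(L), so W
n=11: →10(W), 6(W), 4(W) — all W, so L
n=12: →11(L), so W
n=13: →12(W), 8(W), 6(W) — all W, so L
n=14: →13(L), so W
n=15: →14(W), 10(W), 8(W) — all W, so L
n=16: →15(L), so W
n=17: →16(W), 12(W), 10(W) — all W, so L
n=18: →17(L), so W
n=19: →18(W), 14(W), 12(W) — all W, so L
n=20: →19(L), so W
n=21: →20(W), 16(W), 14(W) — all W, so L
n=22: →21(L), so W
n=23: →22(W), 18(W), 16(W) — all W, so L
n=24: →23(L), so W
n=25: →24(W), 20(W), 18(W) — all W, so L
n=26: →25(L), so W
From 26 the player to move can remove 1, leaving 25, reaching an L position.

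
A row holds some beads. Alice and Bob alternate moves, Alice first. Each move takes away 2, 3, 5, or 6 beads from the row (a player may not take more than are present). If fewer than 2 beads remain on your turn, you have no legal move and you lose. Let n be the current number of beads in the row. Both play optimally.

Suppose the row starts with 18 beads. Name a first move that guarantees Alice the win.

Remove 2, leaving 16.

Classify positions by backward induction: terminal positions (no move available) are L. From any other position, the mover wins iff some move reaches an L.
n=0: no move → L
n=1: no move → L
n=2: reaches L-position 0 → W
n=3: reaches L-position 1 → W
n=4: reaches L-position 1 → W
n=5: reaches L-position 0 → W
n=6: reaches L-position 1 → W
n=7: reaches L-position 1 → W
n=8: only reaches 6(W), 5(W), 3(W), 2(W), all W → L
n=9: only reaches 7(W), 6(W), 4(W), 3(W), all W → L
n=10: reaches L-position 8 → W
n=11: reaches L-position 9 → W
n=12: reaches L-position 9 → W
n=13: reaches L-position 8 → W
n=14: reaches L-position 9 → W
n=15: reaches L-position 9 → W
n=16: only reaches 14(W), 13(W), 11(W), 10(W), all W → L
n=17: only reaches 15(W), 14(W), 12(W), 11(W), all W → L
n=18: reaches L-position 16 → W
From 18, the L positions reachable in one move are: 16.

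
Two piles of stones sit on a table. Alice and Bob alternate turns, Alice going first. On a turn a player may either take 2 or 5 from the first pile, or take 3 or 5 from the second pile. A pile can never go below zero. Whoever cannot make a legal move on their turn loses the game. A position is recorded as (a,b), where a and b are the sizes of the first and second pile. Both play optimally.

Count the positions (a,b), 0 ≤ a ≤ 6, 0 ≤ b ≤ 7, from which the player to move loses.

Use the standard recursion: the mover loses at a terminal position; elsewhere, the mover wins exactly when some move hands the opponent an L position.
Every move lowers a or b (never raises either), so fill the grid row by row in increasing a, and left to right within a row: each cell's successors are then already labelled.
      b=0  b=1  b=2  b=3  b=4  b=5  b=6  b=7
a=0:    L    L    L    W    W    W    W    W
a=1:    L    L    L    W    W    W    W    W
a=2:    W    W    W    L    L    L    W    W
a=3:    W    W    W    L    L    L    W    W
a=4:    L    L    L    W    W    W    W    W
a=5:    W    W    W    W    W    W    L    L
a=6:    W    W    W    L    L    L    W    W
Cells with no legal move (terminal, hence L): (0,0), (0,1), (0,2), (1,0), (1,1), (1,2).
The remaining L cells, each justified by listing all of its moves:
(2,3): →(0,3)(W), (2,0)(W) — all W, so L
(2,4): →(0,4)(W), (2,1)(W) — all W, so L
(2,5): →(0,5)(W), (2,2)(W), (2,0)(W) — all W, so L
(3,3): →(1,3)(W), (3,0)(W) — all W, so L
(3,4): →(1,4)(W), (3,1)(W) — all W, so L
(3,5): →(1,5)(W), (3,2)(W), (3,0)(W) — all W, so L
(4,0): →(2,0)(W) only, which is W, so L
(4,1): →(2,1)(W) only, which is W, so L
(4,2): →(2,2)(W) only, which is W, so L
(5,6): →(3,6)(W), (0,6)(W), (5,3)(W), (5,1)(W) — all W, so L
(5,7): →(3,7)(W), (0,7)(W), (5,4)(W), (5,2)(W) — all W, so L
(6,3): →(4,3)(W), (1,3)(W), (6,0)(W) — all W, so L
(6,4): →(4,4)(W), (1,4)(W), (6,1)(W) — all W, so L
(6,5): →(4,5)(W), (1,5)(W), (6,2)(W), (6,0)(W) — all W, so L
Every other cell has at least one move into one of the L cells above, so it is W.
L cells per row: a=0: 3, a=1: 3, a=2: 3, a=3: 3, a=4: 3, a=5: 2, a=6: 3; total 20.

20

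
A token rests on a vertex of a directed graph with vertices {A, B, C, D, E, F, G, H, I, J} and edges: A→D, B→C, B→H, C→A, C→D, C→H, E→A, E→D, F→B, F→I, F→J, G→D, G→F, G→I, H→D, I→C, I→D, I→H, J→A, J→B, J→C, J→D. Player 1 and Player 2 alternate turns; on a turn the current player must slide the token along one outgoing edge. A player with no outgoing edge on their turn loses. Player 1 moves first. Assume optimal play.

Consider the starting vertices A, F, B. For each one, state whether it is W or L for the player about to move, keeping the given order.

A: W, F: W, B: L

Work bottom-up. With no move the player to move loses. Otherwise the position is W if at least one move leads to an L position for the opponent, and L if every move leads to a W.
Every edge goes from a vertex to one that appears earlier in the order D, A, H, C, B, J, E, I, F, G, so processing vertices in that order labels each vertex after all of its successors.
D: no outgoing edge → L
A: W (go to D, an L position)
H: W (go to D, an L position)
C: W (go to D, an L position)
B: L (options C(W), H(W) are all W)
J: W (go to B, an L position)
E: W (go to D, an L position)
I: W (go to D, an L position)
F: W (go to B, an L position)
G: W (go to D, an L position)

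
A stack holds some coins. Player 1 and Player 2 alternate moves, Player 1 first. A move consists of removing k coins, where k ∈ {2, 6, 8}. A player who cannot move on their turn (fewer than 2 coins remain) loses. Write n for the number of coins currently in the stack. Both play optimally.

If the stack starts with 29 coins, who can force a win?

Player 2 wins.

Positions with no move are L. A position that does have a move is losing for the player to move precisely when every available move leads to a winning position for the opponent. Fill in the labels:
n=0: no move → L
n=1: no move → L
n=2: W (go to 0, an L position)
n=3: W (go to 1, an L position)
n=4: L (sole option 2(W) is W)
n=5: L (sole option 3(W) is W)
n=6: W (go to 4, an L position)
n=7: W (go to 5, an L position)
n=8: W (go to 0, an L position)
n=9: W (go to 1, an L position)
n=10: W (go to 4, an L position)
n=11: W (go to 5, an L position)
n=12: W (go to 4, an L position)
n=13: W (go to 5, an L position)
n=14: L (options 12(W), 8(W), 6(W) are all W)
n=15: L (options 13(W), 9(W), 7(W) are all W)
n=16: W (go to 14, an L position)
n=17: W (go to 15, an L position)
n=18: L (options 16(W), 12(W), 10(W) are all W)
n=19: L (options 17(W), 13(W), 11(W) are all W)
n=20: W (go to 18, an L position)
n=21: W (go to 19, an L position)
n=22: W (go to 14, an L position)
n=23: W (go to 15, an L position)
n=24: W (go to 18, an L position)
n=25: W (go to 19, an L position)
n=26: W (go to 18, an L position)
n=27: W (go to 19, an L position)
n=28: L (options 26(W), 22(W), 20(W) are all W)
n=29: L (options 27(W), 23(W), 21(W) are all W)
Every move from 29 reaches a W position, so the mover loses.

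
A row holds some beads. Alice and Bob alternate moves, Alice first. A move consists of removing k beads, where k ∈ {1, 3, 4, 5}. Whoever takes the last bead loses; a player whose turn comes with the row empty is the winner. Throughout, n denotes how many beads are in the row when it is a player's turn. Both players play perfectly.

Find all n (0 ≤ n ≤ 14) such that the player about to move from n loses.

1, 3, 9, 11

Compute win/loss labels from the base case upward. A position with no move is W. Any other position is W if it can reach an L in one move, else L.
n=0: no move; the opponent has just taken the last bead and therefore loses → W
n=1: L (sole option 0(W) is W)
n=2: W (go to 1, an L position)
n=3: L (options 2(W), 0(W) are all W)
n=4: W (go to 3, an L position)
n=5: W (go to 1, an L position)
n=6: W (go to 3, an L position)
n=7: W (go to 3, an L position)
n=8: W (go to 3, an L position)
n=9: L (options 8(W), 6(W), 5(W), 4(W) are all W)
n=10: W (go to 9, an L position)
n=11: L (options 10(W), 8(W), 7(W), 6(W) are all W)
n=12: W (go to 11, an L position)
n=13: W (go to 9, an L position)
n=14: W (go to 11, an L position)
Reading off the rows marked L gives the requested list; there are 4 such values of n.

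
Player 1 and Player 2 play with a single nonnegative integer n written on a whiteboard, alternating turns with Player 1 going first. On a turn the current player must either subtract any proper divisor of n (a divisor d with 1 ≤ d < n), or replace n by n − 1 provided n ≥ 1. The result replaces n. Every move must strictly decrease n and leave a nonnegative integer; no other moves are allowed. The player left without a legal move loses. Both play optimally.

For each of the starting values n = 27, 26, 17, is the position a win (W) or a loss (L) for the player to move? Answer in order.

27: L, 26: W, 17: L

Label each position W (a win for the player to move) or L (a loss). A position with no legal move is L; any other position is W exactly when some move reaches an L, and L when every move reaches a W.
n=0: no move → L
n=1: reaches L-position 0 → W
n=2: only reaches 1(W), which is W → L
n=3: reaches L-position 2 → W
n=4: reaches L-position 2 → W
n=5: only reaches 4(W), which is W → L
n=6: reaches L-position 5 → W
n=7: only reaches 6(W), which is W → L
n=8: reaches L-position 7 → W
n=9: only reaches 6(W), 8(W), all W → L
n=10: reaches L-position 5 → W
n=11: only reaches 10(W), which is W → L
n=12: reaches L-position 9 → W
n=13: only reaches 12(W), which is W → L
n=14: reaches L-position 7 → W
n=15: only reaches 10(W), 12(W), 14(W), all W → L
n=16: reaches L-position 15 → W
n=17: only reaches 16(W), which is W → L
n=18: reaches L-position 9 → W
n=19: only reaches 18(W), which is W → L
n=20: reaches L-position 15 → W
n=21: only reaches 14(W), 18(W), 20(W), all W → L
n=22: reaches L-position 11 → W
n=23: only reaches 22(W), which is W → L
n=24: reaches L-position 21 → W
n=25: only reaches 20(W), 24(W), all W → L
n=26: reaches L-position 13 → W
n=27: only reaches 18(W), 24(W), 26(W), all W → L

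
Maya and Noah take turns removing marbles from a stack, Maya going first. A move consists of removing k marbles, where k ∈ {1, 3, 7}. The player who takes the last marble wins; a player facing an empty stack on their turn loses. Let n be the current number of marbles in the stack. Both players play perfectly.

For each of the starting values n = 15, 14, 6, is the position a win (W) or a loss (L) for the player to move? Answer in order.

15: W, 14: L, 6: L

Label each position W (a win for the player to move) or L (a loss). A position with no legal move is L; any other position is W exactly when some move reaches an L, and L when every move reaches a W.
n=0: no move → L
n=1: reaches L-position 0 → W
n=2: only reaches 1(W), which is W → L
n=3: reaches L-position 2 → W
n=4: only reaches 3(W), 1(W), all W → L
n=5: reaches L-position 4 → W
n=6: only reaches 5(W), 3(W), all W → L
n=7: reaches L-position 6 → W
n=8: only reaches 7(W), 5(W), 1(W), all W → L
n=9: reaches L-position 8 → W
n=10: only reaches 9(W), 7(W), 3(W), all W → L
n=11: reaches L-position 10 → W
n=12: only reaches 11(W), 9(W), 5(W), all W → L
n=13: reaches L-position 12 → W
n=14: only reaches 13(W), 11(W), 7(W), all W → L
n=15: reaches L-position 14 → W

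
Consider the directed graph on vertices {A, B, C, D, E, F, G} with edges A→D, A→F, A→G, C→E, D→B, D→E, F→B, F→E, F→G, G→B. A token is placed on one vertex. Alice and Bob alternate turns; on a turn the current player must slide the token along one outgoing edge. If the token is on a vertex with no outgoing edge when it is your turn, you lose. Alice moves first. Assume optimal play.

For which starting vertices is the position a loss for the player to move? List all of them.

Use the standard recursion: the mover loses at a terminal position; elsewhere, the mover wins exactly when some move hands the opponent an L position.
Every edge goes from a vertex to one that appears earlier in the order E, B, G, C, F, D, A, so processing vertices in that order labels each vertex after all of its successors.
E: no outgoing edge → L
B: no outgoing edge → L
G: reaches L-position B → W
C: reaches L-position E → W
F: reaches L-position B → W
D: reaches L-position B → W
A: only reaches D(W), F(W), G(W), all W → L
The losing starting vertices are exactly the entries labelled L in this table (3 of them).

A, B, E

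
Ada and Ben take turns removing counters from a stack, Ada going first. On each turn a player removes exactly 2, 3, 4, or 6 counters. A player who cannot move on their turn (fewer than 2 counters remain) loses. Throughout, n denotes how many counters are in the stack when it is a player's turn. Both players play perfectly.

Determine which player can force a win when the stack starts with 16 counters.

Ben wins.

Compute win/loss labels from the base case upward. A position with no move is L. Any other position is W if it can reach an L in one move, else L.
n=0: no move → L
n=1: no move → L
n=2: reaches L-position 0 → W
n=3: reaches L-position 1 → W
n=4: reaches L-position 1 → W
n=5: reaches L-position 1 → W
n=6: reaches L-position 0 → W
n=7: reaches L-position 1 → W
n=8: only reaches 6(W), 5(W), 4(W), 2(W), all W → L
n=9: only reaches 7(W), 6(W), 5(W), 3(W), all W → L
n=10: reaches L-position 8 → W
n=11: reaches L-position 9 → W
n=12: reaches L-position 9 → W
n=13: reaches L-position 9 → W
n=14: reaches L-position 8 → W
n=15: reaches L-position 9 → W
n=16: only reaches 14(W), 13(W), 12(W), 10(W), all W → L
Every move from 16 reaches a W position, so the mover loses.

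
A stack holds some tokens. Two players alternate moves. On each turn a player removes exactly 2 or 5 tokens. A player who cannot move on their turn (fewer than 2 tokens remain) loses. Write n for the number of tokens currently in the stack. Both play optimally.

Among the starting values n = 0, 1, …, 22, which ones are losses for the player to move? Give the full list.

Use the standard recursion: the mover loses at a terminal position; elsewhere, the mover wins exactly when some move hands the opponent an L position.
n=0: no move → L
n=1: no move → L
n=2: W (go to 0, an L position)
n=3: W (go to 1, an L position)
n=4: L (sole option 2(W) is W)
n=5: W (go to 0, an L position)
n=6: W (go to 4, an L position)
n=7: L (options 5(W), 2(W) are all W)
n=8: L (options 6(W), 3(W) are all W)
n=9: W (go to 7, an L position)
n=10: W (go to 8, an L position)
n=11: L (options 9(W), 6(W) are all W)
n=12: W (go to 7, an L position)
n=13: W (go to 11, an L position)
n=14: L (options 12(W), 9(W) are all W)
n=15: L (options 13(W), 10(W) are all W)
n=16: W (go to 14, an L position)
n=17: W (go to 15, an L position)
n=18: L (options 16(W), 13(W) are all W)
n=19: W (go to 14, an L position)
n=20: W (go to 18, an L position)
n=21: L (options 19(W), 16(W) are all W)
n=22: L (options 20(W), 17(W) are all W)
Reading off the rows marked L gives the requested list; there are 11 such values of n.

0, 1, 4, 7, 8, 11, 14, 15, 18, 21, 22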